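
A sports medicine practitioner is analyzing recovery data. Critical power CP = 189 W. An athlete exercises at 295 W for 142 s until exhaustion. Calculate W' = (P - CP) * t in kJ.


P - CP = 295 - 189 = 106 W
W' = 106 * 142 = 15052 J
= 15052 / 1000 = 15.052 kJ

15.052 kJ


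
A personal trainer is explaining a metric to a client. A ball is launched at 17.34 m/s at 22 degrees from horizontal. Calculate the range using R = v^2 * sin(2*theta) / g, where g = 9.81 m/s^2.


sin(2 * 22) = sin(44) = 0.694658
v^2 = 17.34^2 = 300.6756
R = 300.6756 * 0.694658 / 9.81
= 21.291 m

21.291 m


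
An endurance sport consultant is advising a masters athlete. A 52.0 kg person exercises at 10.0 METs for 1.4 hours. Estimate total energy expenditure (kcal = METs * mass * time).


Energy = METs * mass(kg) * time(h)
= 10.0 * 52.0 * 1.4
= 728.0 kcal

728.0 kcal


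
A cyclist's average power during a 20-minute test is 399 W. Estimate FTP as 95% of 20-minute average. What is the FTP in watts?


FTP = 20-min power * 0.95
= 399 * 0.95
= 379.05 W

379.05 W


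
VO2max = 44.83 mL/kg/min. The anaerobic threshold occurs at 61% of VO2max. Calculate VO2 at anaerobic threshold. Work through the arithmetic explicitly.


AT fraction = 61 / 100 = 0.61
AT VO2 = 44.83 * 0.61
= 27.35 mL/kg/min

27.35 mL/kg/min


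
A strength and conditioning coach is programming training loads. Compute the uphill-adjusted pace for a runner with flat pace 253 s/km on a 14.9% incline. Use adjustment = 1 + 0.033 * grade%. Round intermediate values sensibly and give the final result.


Adjustment factor = 1 + 0.033 * 14.9 = 1.4917
Grade-adjusted pace = 253 * 1.4917 = 377.4 s/km

377.4 s/km


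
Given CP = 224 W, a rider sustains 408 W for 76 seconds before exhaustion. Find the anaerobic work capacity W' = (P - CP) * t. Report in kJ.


Excess power = 408 - 224 = 184 W
Work above CP = 184 * 76 = 13984 J
W' = 13.984 kJ

13.984 kJ


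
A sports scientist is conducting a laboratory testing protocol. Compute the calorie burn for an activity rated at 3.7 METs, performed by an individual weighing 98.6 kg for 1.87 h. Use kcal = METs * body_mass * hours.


Product of METs and mass = 3.7 * 98.6 = 364.82
Total kcal = 364.82 * 1.87 = 682.21 kcal

682.21 kcal


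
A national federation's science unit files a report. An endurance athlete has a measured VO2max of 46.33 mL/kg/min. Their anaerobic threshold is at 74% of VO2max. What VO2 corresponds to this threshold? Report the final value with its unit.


Anaerobic threshold VO2 = VO2max * 74%
= 46.33 * 0.74
= 34.28 mL/kg/min

34.28 mL/kg/min


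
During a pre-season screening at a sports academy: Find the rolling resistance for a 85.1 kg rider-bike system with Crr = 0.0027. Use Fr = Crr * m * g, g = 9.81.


m * g = 85.1 * 9.81 = 834.831 N
Fr = 0.0027 * 834.831 = 2.254 N

2.254 N


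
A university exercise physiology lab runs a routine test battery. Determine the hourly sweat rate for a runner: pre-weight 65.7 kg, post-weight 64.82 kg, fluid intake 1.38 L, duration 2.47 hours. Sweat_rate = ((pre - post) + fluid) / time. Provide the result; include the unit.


Mass lost = 65.7 - 64.82 = 0.88 kg
Add fluid consumed: 0.88 + 1.38 = 2.26 L total sweat
Sweat rate = 2.26 / 2.47 = 0.915 L/h

0.915 L/h


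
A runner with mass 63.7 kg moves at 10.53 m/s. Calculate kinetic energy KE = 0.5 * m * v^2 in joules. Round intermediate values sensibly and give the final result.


v^2 = 10.53^2 = 110.8809
KE = 0.5 * 63.7 * 110.8809
= 3531.56 J

3531.56 J


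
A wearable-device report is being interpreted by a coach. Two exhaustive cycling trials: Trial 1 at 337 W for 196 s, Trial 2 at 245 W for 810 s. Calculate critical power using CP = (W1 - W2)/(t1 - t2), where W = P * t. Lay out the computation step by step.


W1 = 337 * 196 = 66052 J
W2 = 245 * 810 = 198450 J
CP = (66052 - 198450) / (196 - 810)
= -132398 / -614
= 215.63 W

215.63 W


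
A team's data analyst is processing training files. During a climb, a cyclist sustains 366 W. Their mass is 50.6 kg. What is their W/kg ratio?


Power-to-weight = 366 W / 50.6 kg
= 7.233 W/kg

7.233 W/kg


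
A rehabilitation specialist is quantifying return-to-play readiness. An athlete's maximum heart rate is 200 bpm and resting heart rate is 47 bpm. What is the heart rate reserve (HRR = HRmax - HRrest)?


HRR = HRmax - HRrest
= 200 - 47
= 153 bpm

153 bpm


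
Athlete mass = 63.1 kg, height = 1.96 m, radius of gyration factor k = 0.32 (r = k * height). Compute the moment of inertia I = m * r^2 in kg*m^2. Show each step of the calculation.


r = k * height = 0.32 * 1.96 = 0.6272 m
r^2 = 0.6272^2 = 0.39338
I = 63.1 * 0.39338 = 24.822 kg*m^2

24.822 kg*m^2


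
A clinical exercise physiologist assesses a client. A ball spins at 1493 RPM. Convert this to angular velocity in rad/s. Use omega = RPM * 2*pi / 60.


omega = 1493 * 2 * pi / 60
= 1493 * 6.28318531 / 60
= 9380.796 / 60
= 156.347 rad/s

156.347 rad/s


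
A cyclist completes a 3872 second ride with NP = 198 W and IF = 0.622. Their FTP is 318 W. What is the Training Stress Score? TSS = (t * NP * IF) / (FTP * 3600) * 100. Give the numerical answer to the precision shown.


t * NP * IF = 3872 * 198 * 0.622 = 476860.032
FTP * 3600 = 1144800
TSS = (476860.032 / 1144800) * 100 = 41.65

41.65 TSS


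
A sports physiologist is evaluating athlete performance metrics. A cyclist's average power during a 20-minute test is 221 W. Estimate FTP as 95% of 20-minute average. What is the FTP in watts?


FTP = 20-min power * 0.95
= 221 * 0.95
= 209.95 W

209.95 W


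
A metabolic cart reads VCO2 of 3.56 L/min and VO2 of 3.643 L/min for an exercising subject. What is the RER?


RER = VCO2 / VO2 = 3.56 / 3.643 = 0.9772

0.9772


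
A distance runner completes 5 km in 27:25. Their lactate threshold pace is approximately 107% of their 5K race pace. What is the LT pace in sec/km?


Convert to seconds: 27 min 25 s = 1645 s
Pace per km = 1645 / 5 = 329.0 s/km
LT pace = 329.0 * 1.07 = 352.03 s/km

352.03 s/km


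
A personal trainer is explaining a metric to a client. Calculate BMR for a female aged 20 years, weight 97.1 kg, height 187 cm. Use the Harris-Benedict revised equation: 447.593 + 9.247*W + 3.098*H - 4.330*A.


Substituting values:
W term = 9.247 * 97.1 = 897.8837
H term = 3.098 * 187 = 579.326
A term = 4.330 * 20 = 86.6
BMR = 1838.2 kcal/day

1838.2 kcal/day


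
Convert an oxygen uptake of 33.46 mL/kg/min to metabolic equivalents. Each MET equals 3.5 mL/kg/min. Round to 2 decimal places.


One MET = 3.5 mL/kg/min
Number of METs = 33.46 / 3.5
= 9.56 METs

9.56 METs


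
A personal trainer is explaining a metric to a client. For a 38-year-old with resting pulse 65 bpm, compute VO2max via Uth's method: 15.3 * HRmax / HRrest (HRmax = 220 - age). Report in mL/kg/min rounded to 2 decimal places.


Step 1: HRmax = 220 - 38 = 182 bpm
Step 2: Ratio = 182 / 65 = 2.8
Step 3: VO2max = 15.3 * 2.8 = 42.84 mL/kg/min

42.84 mL/kg/min


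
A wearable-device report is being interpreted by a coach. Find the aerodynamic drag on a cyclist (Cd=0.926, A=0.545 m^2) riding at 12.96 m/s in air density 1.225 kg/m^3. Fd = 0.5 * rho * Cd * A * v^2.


Fd = 0.5 * 1.225 * 0.926 * 0.545 * 12.96^2
= 0.5 * 1.225 * 0.926 * 0.545 * 167.9616
= 51.919 N

51.919 N


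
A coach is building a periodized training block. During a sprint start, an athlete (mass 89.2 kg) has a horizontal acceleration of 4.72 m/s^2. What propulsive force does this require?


Propulsive force = mass * acceleration
= 89.2 kg * 4.72 m/s^2
= 421.02 N

421.02 N


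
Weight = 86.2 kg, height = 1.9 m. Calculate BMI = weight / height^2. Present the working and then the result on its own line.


height^2 = 1.9^2 = 3.61
BMI = 86.2 / 3.61 = 23.88 kg/m^2

23.88 kg/m^2


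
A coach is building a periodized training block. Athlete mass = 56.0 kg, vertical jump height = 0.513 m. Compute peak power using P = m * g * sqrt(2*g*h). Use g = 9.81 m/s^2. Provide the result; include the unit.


sqrt(2 * 9.81 * 0.513) = sqrt(10.06506) = 3.172548 m/s
P = 56.0 * 9.81 * 3.172548
= 1742.87 W

1742.87 W


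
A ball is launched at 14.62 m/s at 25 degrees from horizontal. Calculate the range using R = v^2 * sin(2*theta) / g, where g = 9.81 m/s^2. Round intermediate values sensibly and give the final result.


sin(2 * 25) = sin(50) = 0.766044
v^2 = 14.62^2 = 213.7444
R = 213.7444 * 0.766044 / 9.81
= 16.691 m

16.691 m


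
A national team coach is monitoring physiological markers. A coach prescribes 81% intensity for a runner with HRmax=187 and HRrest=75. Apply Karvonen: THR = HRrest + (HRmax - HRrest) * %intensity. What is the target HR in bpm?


Heart rate reserve = 187 - 75 = 112
Intensity fraction = 81 / 100 = 0.81
THR = 75 + 112 * 0.81 = 165.72 bpm

165.72 bpm


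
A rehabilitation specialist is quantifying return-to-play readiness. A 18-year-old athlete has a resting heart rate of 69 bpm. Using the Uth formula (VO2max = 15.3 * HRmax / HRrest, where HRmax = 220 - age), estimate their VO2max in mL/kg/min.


HRmax = 220 - 18 = 202 bpm
Ratio = HRmax / HRrest = 202 / 69 = 2.9275
VO2max = 15.3 * 2.9275 = 44.79 mL/kg/min

44.79 mL/kg/min


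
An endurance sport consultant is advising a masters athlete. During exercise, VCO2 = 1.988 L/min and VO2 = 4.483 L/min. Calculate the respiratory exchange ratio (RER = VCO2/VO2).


RER = VCO2 / VO2
= 1.988 / 4.483
= 0.4435

0.4435


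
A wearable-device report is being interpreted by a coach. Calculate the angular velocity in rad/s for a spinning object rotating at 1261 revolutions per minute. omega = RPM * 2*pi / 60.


omega = RPM * 2*pi / 60
= 1261 * 6.28318531 / 60
= 132.052 rad/s

132.052 rad/s


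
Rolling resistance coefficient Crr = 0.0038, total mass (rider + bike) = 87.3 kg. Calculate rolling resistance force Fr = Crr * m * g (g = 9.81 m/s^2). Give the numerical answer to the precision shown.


Fr = Crr * m * g
= 0.0038 * 87.3 * 9.81
= 3.254 N

3.254 N


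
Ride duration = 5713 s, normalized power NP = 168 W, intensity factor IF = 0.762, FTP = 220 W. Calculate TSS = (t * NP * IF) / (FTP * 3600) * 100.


Numerator = 5713 * 168 * 0.762 = 731355.408
Denominator = 220 * 3600 = 792000
TSS = 731355.408 / 792000 * 100
= 92.34

92.34 TSS


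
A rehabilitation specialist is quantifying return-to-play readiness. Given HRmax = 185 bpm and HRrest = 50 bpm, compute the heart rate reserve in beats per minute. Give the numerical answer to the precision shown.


Heart rate reserve = maximum HR minus resting HR
HRR = 185 - 50 = 135 bpm

135 bpm


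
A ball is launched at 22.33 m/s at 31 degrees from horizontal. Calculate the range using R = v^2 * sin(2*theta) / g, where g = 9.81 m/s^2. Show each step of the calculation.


sin(2 * 31) = sin(62) = 0.882948
v^2 = 22.33^2 = 498.6289
R = 498.6289 * 0.882948 / 9.81
= 44.879 m

44.879 m


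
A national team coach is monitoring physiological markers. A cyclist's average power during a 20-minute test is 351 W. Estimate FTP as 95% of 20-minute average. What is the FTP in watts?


FTP = 20-min power * 0.95
= 351 * 0.95
= 333.45 W

333.45 W


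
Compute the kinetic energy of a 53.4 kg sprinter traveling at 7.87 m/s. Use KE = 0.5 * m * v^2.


Velocity squared = 61.9369
KE = 0.5 * 53.4 * 61.9369 = 1653.72 J

1653.72 J


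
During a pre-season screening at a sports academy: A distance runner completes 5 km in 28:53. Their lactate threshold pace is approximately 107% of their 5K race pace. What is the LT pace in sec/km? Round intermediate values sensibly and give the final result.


Convert to seconds: 28 min 53 s = 1733 s
Pace per km = 1733 / 5 = 346.6 s/km
LT pace = 346.6 * 1.07 = 370.86 s/km

370.86 s/km


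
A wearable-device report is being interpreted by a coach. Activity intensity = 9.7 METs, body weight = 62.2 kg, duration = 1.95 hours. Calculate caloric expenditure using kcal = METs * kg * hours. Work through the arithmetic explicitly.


kcal = 9.7 * 62.2 * 1.95
= 603.34 * 1.95
= 1176.51 kcal

1176.51 kcal


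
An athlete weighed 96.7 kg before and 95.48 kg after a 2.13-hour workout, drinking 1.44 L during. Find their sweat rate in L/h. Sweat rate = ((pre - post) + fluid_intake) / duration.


Body mass change = 1.22 kg
Total sweat loss = 1.22 + 1.44 = 2.66 L
Rate = 2.66 / 2.13 = 1.249 L/h

1.249 L/h


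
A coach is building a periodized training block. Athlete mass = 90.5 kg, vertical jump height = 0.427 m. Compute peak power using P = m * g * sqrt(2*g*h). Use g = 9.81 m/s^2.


sqrt(2 * 9.81 * 0.427) = sqrt(8.37774) = 2.894433 m/s
P = 90.5 * 9.81 * 2.894433
= 2569.69 W

2569.69 W


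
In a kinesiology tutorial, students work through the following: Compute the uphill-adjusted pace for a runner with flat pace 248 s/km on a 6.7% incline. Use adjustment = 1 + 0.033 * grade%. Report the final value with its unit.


Adjustment factor = 1 + 0.033 * 6.7 = 1.2211
Grade-adjusted pace = 248 * 1.2211 = 302.83 s/km

302.83 s/km


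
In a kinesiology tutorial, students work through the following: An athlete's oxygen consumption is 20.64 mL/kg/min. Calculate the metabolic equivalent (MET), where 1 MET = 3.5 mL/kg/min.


MET = VO2 / 3.5
= 20.64 / 3.5
= 5.9 METs

5.9 METs


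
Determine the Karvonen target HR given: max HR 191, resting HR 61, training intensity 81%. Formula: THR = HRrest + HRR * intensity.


HRR = HRmax - HRrest = 191 - 61 = 130
THR = 61 + 130 * 0.81
= 166.3 bpm

166.3 bpm


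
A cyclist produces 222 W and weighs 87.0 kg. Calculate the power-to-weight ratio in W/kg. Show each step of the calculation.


P/W = power / mass
= 222 / 87.0
= 2.552 W/kg

2.552 W/kg


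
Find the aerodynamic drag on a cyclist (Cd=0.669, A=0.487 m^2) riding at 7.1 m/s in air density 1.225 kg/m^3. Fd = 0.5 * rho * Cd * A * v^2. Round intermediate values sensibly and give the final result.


Fd = 0.5 * 1.225 * 0.669 * 0.487 * 7.1^2
= 0.5 * 1.225 * 0.669 * 0.487 * 50.41
= 10.06 N

10.06 N


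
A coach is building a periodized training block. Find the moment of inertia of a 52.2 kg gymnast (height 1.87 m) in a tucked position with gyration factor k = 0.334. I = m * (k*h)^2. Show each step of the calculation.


Radius of gyration = 0.334 * 1.87 = 0.62458 m
I = 52.2 * 0.62458^2
= 52.2 * 0.3901
= 20.363 kg*m^2

20.363 kg*m^2


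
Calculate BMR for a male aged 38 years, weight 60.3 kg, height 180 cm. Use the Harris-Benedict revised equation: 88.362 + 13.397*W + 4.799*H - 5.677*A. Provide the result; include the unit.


Substituting values:
W term = 13.397 * 60.3 = 807.8391
H term = 4.799 * 180 = 863.82
A term = 5.677 * 38 = 215.726
BMR = 1544.3 kcal/day

1544.3 kcal/day


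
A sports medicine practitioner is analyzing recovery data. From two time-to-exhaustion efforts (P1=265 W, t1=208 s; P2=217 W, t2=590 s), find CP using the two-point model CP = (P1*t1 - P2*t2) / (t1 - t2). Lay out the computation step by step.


Work in trial 1 = 55120 J
Work in trial 2 = 128030 J
Delta work = -72910 J
Delta time = -382 s
CP = -72910 / -382 = 190.86 W

190.86 W


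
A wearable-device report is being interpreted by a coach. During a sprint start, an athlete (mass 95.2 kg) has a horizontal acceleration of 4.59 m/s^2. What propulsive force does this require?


Propulsive force = mass * acceleration
= 95.2 kg * 4.59 m/s^2
= 436.97 N

436.97 N


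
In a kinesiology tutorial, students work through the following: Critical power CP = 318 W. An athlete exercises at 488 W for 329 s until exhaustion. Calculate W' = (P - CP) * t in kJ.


P - CP = 488 - 318 = 170 W
W' = 170 * 329 = 55930 J
= 55930 / 1000 = 55.93 kJ

55.93 kJ


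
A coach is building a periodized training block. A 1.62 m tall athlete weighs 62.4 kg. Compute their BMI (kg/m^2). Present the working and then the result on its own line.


height^2 = 2.6244 m^2
BMI = 62.4 / 2.6244 = 23.78 kg/m^2

23.78 kg/m^2


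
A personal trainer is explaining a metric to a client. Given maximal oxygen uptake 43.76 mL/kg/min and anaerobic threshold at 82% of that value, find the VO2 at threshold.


Percentage as decimal = 0.82
VO2 at AT = 43.76 * 0.82 = 35.88 mL/kg/min

35.88 mL/kg/min


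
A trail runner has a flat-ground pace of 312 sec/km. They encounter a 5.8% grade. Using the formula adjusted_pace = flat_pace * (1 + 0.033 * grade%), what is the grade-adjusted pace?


Grade factor = 1 + 0.033 * 5.8 = 1.1914
Adjusted = 312 * 1.1914 = 371.72 sec/km

371.72 s/km


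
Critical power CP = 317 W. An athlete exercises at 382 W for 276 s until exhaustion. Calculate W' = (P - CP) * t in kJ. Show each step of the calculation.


P - CP = 382 - 317 = 65 W
W' = 65 * 276 = 17940 J
= 17940 / 1000 = 17.94 kJ

17.94 kJ


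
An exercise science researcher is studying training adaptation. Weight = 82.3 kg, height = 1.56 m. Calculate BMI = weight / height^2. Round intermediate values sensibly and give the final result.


height^2 = 1.56^2 = 2.4336
BMI = 82.3 / 2.4336 = 33.82 kg/m^2

33.82 kg/m^2


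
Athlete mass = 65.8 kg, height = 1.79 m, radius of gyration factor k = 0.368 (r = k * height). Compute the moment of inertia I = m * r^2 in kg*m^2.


r = k * height = 0.368 * 1.79 = 0.65872 m
r^2 = 0.65872^2 = 0.433912
I = 65.8 * 0.433912 = 28.551 kg*m^2

28.551 kg*m^2


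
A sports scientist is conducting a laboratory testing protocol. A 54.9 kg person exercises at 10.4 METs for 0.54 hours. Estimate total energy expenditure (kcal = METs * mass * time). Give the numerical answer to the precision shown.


Energy = METs * mass(kg) * time(h)
= 10.4 * 54.9 * 0.54
= 308.32 kcal

308.32 kcal


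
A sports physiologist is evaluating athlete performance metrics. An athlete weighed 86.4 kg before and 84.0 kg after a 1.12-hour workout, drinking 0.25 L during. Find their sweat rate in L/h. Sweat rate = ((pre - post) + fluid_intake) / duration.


Body mass change = 2.4 kg
Total sweat loss = 2.4 + 0.25 = 2.65 L
Rate = 2.65 / 1.12 = 2.366 L/h

2.366 L/h


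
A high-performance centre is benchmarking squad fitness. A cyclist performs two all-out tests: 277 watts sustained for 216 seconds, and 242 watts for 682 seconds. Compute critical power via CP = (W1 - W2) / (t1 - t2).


W1 = P1 * t1 = 277 * 216 = 59832 J
W2 = P2 * t2 = 242 * 682 = 165044 J
CP = (59832 - 165044) / (216 - 682)
= 225.78 W

225.78 W


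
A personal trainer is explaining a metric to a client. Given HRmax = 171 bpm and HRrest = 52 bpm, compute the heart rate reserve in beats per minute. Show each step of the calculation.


Heart rate reserve = maximum HR minus resting HR
HRR = 171 - 52 = 119 bpm

119 bpm


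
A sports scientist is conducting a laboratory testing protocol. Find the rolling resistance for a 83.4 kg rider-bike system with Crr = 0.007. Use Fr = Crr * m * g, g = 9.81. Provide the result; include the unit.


m * g = 83.4 * 9.81 = 818.154 N
Fr = 0.007 * 818.154 = 5.727 N

5.727 N


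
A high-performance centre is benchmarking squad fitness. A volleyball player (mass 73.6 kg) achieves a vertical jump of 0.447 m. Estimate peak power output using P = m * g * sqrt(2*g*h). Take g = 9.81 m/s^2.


2 * g * h = 2 * 9.81 * 0.447 = 8.77014
sqrt(8.77014) = 2.961442 m/s
P = 73.6 * 9.81 * 2.961442 = 2138.21 W

2138.21 W


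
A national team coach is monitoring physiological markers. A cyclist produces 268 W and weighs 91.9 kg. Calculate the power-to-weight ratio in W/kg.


P/W = power / mass
= 268 / 91.9
= 2.916 W/kg

2.916 W/kg


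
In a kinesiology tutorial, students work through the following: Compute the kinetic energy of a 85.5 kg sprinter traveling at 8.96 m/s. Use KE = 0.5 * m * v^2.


Velocity squared = 80.2816
KE = 0.5 * 85.5 * 80.2816 = 3432.04 J

3432.04 J


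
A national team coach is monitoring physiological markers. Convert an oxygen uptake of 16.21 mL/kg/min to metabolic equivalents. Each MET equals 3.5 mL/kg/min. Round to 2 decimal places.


One MET = 3.5 mL/kg/min
Number of METs = 16.21 / 3.5
= 4.63 METs

4.63 METs


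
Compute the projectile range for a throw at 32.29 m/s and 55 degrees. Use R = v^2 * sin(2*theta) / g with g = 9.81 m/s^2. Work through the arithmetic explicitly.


Two times the angle = 110 degrees
sin(110) = 0.939693
R = 1042.6441 * 0.939693 / 9.81 = 99.874 m

99.874 m


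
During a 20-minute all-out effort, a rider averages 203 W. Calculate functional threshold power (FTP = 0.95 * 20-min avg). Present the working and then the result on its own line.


FTP = 0.95 * 203
= 192.85 W

192.85 W


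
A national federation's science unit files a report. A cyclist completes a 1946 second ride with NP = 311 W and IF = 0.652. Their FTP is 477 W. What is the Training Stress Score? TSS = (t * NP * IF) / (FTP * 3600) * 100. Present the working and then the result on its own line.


t * NP * IF = 1946 * 311 * 0.652 = 394594.312
FTP * 3600 = 1717200
TSS = (394594.312 / 1717200) * 100 = 22.98

22.98 TSS


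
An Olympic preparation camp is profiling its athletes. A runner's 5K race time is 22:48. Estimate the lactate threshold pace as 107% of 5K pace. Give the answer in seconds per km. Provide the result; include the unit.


Total race time = 22*60 + 48 = 1368 seconds
5K pace = 1368 / 5 = 273.6 sec/km
LT pace = 273.6 * 1.07 = 292.75 sec/km

292.75 s/km


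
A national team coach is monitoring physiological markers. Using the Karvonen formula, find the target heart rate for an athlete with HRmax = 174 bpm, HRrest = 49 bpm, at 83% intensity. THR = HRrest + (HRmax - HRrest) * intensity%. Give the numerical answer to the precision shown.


HRR = 174 - 49 = 125
THR = 49 + 125 * 0.83
= 49 + 103.75
= 152.75 bpm

152.75 bpm


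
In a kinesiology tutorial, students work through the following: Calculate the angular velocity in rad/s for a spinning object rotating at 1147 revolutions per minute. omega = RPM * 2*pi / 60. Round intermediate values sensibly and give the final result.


omega = RPM * 2*pi / 60
= 1147 * 6.28318531 / 60
= 120.114 rad/s

120.114 rad/s


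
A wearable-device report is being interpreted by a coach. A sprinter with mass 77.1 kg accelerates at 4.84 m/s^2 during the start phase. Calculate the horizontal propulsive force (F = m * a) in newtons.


F = m * a
= 77.1 * 4.84
= 373.16 N

373.16 N


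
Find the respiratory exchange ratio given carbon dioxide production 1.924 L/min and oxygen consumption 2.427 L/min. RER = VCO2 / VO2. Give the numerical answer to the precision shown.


VCO2 = 1.924 L/min
VO2 = 2.427 L/min
RER = 1.924 / 2.427 = 0.7927

0.7927


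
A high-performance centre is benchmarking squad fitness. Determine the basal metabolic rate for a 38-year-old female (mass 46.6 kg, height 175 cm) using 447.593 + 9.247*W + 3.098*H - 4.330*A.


BMR = 447.593 + 9.247*46.6 + 3.098*175 - 4.330*38
= 1256.11 kcal/day

1256.11 kcal/day


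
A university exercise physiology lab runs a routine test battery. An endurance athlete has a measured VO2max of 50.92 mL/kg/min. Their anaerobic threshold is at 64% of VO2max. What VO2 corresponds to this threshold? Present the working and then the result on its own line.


Anaerobic threshold VO2 = VO2max * 64%
= 50.92 * 0.64
= 32.59 mL/kg/min

32.59 mL/kg/min


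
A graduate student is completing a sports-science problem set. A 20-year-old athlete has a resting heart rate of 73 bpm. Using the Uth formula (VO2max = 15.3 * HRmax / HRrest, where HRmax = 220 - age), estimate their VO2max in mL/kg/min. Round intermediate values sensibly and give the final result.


HRmax = 220 - 20 = 200 bpm
Ratio = HRmax / HRrest = 200 / 73 = 2.7397
VO2max = 15.3 * 2.7397 = 41.92 mL/kg/min

41.92 mL/kg/min


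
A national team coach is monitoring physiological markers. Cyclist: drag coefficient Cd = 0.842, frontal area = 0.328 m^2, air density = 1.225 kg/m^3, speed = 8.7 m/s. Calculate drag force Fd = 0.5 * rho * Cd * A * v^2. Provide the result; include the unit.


v^2 = 8.7^2 = 75.69
Fd = 0.5 * 1.225 * 0.842 * 0.328 * 75.69
= 12.804 N

12.804 N


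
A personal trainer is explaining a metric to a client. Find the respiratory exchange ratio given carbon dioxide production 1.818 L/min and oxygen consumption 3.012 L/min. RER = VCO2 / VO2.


VCO2 = 1.818 L/min
VO2 = 3.012 L/min
RER = 1.818 / 3.012 = 0.6036

0.6036


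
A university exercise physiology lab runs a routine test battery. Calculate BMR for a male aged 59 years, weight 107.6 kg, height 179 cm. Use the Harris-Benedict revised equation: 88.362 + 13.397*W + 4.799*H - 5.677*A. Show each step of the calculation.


Substituting values:
W term = 13.397 * 107.6 = 1441.5172
H term = 4.799 * 179 = 859.021
A term = 5.677 * 59 = 334.943
BMR = 2053.96 kcal/day

2053.96 kcal/day


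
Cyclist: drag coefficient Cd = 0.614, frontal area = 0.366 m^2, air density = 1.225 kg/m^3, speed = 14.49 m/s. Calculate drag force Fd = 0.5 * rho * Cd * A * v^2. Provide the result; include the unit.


v^2 = 14.49^2 = 209.9601
Fd = 0.5 * 1.225 * 0.614 * 0.366 * 209.9601
= 28.9 N

28.9 N


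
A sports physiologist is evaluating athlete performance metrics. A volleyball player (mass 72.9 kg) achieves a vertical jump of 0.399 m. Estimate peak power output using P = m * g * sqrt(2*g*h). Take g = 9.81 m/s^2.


2 * g * h = 2 * 9.81 * 0.399 = 7.82838
sqrt(7.82838) = 2.797924 m/s
P = 72.9 * 9.81 * 2.797924 = 2000.93 W

2000.93 W


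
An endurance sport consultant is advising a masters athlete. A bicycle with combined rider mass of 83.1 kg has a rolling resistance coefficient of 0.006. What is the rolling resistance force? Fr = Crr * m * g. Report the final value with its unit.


Fr = 0.006 * 83.1 * 9.81
= 0.4986 * 9.81
= 4.891 N

4.891 N


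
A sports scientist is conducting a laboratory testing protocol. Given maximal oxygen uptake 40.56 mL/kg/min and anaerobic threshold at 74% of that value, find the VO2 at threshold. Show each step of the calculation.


Percentage as decimal = 0.74
VO2 at AT = 40.56 * 0.74 = 30.01 mL/kg/min

30.01 mL/kg/min


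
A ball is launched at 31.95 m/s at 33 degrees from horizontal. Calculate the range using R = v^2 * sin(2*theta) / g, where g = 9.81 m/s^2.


sin(2 * 33) = sin(66) = 0.913545
v^2 = 31.95^2 = 1020.8025
R = 1020.8025 * 0.913545 / 9.81
= 95.061 m

95.061 m


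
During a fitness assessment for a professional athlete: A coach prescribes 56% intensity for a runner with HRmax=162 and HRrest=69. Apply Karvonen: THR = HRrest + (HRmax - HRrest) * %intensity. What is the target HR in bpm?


Heart rate reserve = 162 - 69 = 93
Intensity fraction = 56 / 100 = 0.56
THR = 69 + 93 * 0.56 = 121.08 bpm

121.08 bpm


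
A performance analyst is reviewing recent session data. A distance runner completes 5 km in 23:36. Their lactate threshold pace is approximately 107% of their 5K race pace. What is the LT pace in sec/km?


Convert to seconds: 23 min 36 s = 1416 s
Pace per km = 1416 / 5 = 283.2 s/km
LT pace = 283.2 * 1.07 = 303.02 s/km

303.02 s/km


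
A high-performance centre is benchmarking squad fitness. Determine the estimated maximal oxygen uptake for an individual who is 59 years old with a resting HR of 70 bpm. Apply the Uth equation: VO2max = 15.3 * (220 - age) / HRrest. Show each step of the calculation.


HRmax = 220 - 59 = 161
VO2max = 15.3 * (161 / 70)
= 15.3 * 2.3
= 35.19 mL/kg/min

35.19 mL/kg/min


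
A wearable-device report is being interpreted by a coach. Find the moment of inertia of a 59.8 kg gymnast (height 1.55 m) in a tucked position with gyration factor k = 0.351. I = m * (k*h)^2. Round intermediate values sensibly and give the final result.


Radius of gyration = 0.351 * 1.55 = 0.54405 m
I = 59.8 * 0.54405^2
= 59.8 * 0.29599
= 17.7 kg*m^2

17.7 kg*m^2


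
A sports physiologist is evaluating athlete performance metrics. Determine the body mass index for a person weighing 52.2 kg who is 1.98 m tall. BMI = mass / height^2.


BMI = mass / height^2
= 52.2 / 1.98^2
= 52.2 / 3.9204
= 13.31 kg/m^2

13.31 kg/m^2


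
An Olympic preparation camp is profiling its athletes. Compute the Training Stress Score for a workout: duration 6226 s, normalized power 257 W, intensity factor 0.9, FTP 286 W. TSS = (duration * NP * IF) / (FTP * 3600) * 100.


Product = 6226 * 257 * 0.9 = 1440073.8
Base = 286 * 3600 = 1029600
TSS = 1440073.8 / 1029600 * 100 = 139.87

139.87 TSS


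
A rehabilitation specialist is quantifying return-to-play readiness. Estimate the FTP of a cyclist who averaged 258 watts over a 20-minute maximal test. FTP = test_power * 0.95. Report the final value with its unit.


FTP = 258 * 0.95 = 245.1 W

245.1 W


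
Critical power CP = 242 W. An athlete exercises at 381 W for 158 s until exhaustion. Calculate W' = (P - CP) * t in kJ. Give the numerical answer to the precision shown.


P - CP = 381 - 242 = 139 W
W' = 139 * 158 = 21962 J
= 21962 / 1000 = 21.962 kJ

21.962 kJ


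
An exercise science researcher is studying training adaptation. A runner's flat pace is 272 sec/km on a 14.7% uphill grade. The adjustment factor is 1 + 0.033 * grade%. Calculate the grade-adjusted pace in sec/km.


Factor = 1 + 0.033 * 14.7 = 1.4851
Adjusted pace = 272 * 1.4851
= 403.95 sec/km

403.95 s/km


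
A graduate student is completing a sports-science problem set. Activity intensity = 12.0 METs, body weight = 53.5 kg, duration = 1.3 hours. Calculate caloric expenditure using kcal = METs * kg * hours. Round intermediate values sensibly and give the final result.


kcal = 12.0 * 53.5 * 1.3
= 642.0 * 1.3
= 834.6 kcal

834.6 kcal


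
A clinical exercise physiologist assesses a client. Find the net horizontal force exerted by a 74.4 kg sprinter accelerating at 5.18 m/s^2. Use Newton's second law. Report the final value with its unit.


Newton's second law: F = m * a
F = 74.4 * 5.18 = 385.39 N

385.39 N


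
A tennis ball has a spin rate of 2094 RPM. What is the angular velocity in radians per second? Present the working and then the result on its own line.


Convert RPM to rad/s: multiply by 2*pi and divide by 60
omega = 2094 * 2 * pi / 60
= 219.283 rad/s

219.283 rad/s


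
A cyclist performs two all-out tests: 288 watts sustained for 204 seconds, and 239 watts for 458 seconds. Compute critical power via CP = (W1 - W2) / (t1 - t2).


W1 = P1 * t1 = 288 * 204 = 58752 J
W2 = P2 * t2 = 239 * 458 = 109462 J
CP = (58752 - 109462) / (204 - 458)
= 199.65 W

199.65 W


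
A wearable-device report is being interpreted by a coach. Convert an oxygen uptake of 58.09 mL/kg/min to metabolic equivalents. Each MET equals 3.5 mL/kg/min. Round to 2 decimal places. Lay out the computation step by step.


One MET = 3.5 mL/kg/min
Number of METs = 58.09 / 3.5
= 16.6 METs

16.6 METs


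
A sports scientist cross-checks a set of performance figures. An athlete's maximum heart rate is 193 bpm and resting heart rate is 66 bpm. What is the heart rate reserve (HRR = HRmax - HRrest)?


HRR = HRmax - HRrest
= 193 - 66
= 127 bpm

127 bpm


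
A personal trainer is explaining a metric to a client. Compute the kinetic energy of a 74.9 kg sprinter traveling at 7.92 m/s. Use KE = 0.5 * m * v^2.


Velocity squared = 62.7264
KE = 0.5 * 74.9 * 62.7264 = 2349.1 J

2349.1 J


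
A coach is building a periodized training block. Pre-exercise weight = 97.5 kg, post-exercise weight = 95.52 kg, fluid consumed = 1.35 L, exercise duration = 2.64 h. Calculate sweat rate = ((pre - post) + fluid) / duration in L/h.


Weight loss = 97.5 - 95.52 = 1.98 kg (approx L)
Total sweat = 1.98 + 1.35 = 3.33 L
Sweat rate = 3.33 / 2.64 = 1.261 L/h

1.261 L/h


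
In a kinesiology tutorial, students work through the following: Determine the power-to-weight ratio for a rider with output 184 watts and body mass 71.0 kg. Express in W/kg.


P/W = 184 / 71.0 = 2.592 W/kg

2.592 W/kg


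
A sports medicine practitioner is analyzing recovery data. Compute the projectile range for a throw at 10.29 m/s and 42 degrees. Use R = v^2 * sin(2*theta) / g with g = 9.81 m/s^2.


Two times the angle = 84 degrees
sin(84) = 0.994522
R = 105.8841 * 0.994522 / 9.81 = 10.734 m

10.734 m


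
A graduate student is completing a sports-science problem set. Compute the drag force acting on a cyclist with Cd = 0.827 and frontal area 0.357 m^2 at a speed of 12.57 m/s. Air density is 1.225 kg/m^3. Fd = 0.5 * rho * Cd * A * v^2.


Step 1: v^2 = 158.0049
Step 2: Fd = 0.5 * 1.225 * 0.827 * 0.357 * 158.0049
= 28.573 N

28.573 N


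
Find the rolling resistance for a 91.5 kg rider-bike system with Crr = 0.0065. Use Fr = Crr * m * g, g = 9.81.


m * g = 91.5 * 9.81 = 897.615 N
Fr = 0.0065 * 897.615 = 5.834 N

5.834 N


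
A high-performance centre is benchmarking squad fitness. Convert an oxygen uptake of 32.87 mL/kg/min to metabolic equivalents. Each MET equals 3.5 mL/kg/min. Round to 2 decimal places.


One MET = 3.5 mL/kg/min
Number of METs = 32.87 / 3.5
= 9.39 METs

9.39 METs


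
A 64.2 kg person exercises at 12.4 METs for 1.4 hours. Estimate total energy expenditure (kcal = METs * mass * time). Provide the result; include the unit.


Energy = METs * mass(kg) * time(h)
= 12.4 * 64.2 * 1.4
= 1114.51 kcal

1114.51 kcal


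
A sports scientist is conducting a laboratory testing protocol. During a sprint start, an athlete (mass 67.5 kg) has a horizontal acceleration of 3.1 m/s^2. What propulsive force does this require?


Propulsive force = mass * acceleration
= 67.5 kg * 3.1 m/s^2
= 209.25 N

209.25 N


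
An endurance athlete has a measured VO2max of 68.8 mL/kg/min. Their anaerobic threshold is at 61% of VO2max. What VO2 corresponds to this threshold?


Anaerobic threshold VO2 = VO2max * 61%
= 68.8 * 0.61
= 41.97 mL/kg/min

41.97 mL/kg/min


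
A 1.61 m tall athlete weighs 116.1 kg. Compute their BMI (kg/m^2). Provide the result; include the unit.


height^2 = 2.5921 m^2
BMI = 116.1 / 2.5921 = 44.79 kg/m^2

44.79 kg/m^2


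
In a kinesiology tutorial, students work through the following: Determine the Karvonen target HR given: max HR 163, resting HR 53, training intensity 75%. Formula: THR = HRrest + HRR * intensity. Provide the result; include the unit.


HRR = HRmax - HRrest = 163 - 53 = 110
THR = 53 + 110 * 0.75
= 135.5 bpm

135.5 bpm


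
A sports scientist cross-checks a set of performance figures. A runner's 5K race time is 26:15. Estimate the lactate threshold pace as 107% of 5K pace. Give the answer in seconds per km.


Total race time = 26*60 + 15 = 1575 seconds
5K pace = 1575 / 5 = 315.0 sec/km
LT pace = 315.0 * 1.07 = 337.05 sec/km

337.05 s/km


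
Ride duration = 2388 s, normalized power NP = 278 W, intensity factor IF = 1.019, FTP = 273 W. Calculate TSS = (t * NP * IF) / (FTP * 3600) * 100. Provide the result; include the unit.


Numerator = 2388 * 278 * 1.019 = 676477.416
Denominator = 273 * 3600 = 982800
TSS = 676477.416 / 982800 * 100
= 68.83

68.83 TSS


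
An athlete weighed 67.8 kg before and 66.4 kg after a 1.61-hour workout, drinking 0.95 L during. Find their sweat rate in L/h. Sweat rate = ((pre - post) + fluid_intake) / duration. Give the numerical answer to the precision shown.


Body mass change = 1.4 kg
Total sweat loss = 1.4 + 0.95 = 2.35 L
Rate = 2.35 / 1.61 = 1.46 L/h

1.46 L/h


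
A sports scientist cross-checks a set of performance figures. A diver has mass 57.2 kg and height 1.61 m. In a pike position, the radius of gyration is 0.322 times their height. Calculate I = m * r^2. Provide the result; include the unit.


r = 0.322 * 1.61 = 0.51842 m
I = m * r^2 = 57.2 * 0.268759 = 15.373 kg*m^2

15.373 kg*m^2


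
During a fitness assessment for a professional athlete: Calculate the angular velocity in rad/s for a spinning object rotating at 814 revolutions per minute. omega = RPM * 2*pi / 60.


omega = RPM * 2*pi / 60
= 814 * 6.28318531 / 60
= 85.242 rad/s

85.242 rad/s


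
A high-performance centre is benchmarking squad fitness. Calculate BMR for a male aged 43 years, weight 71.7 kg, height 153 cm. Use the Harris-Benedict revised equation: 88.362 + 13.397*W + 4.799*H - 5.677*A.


Substituting values:
W term = 13.397 * 71.7 = 960.5649
H term = 4.799 * 153 = 734.247
A term = 5.677 * 43 = 244.111
BMR = 1539.06 kcal/day

1539.06 kcal/day


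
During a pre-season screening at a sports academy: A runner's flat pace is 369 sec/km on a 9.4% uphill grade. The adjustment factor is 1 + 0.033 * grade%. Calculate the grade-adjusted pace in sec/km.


Factor = 1 + 0.033 * 9.4 = 1.3102
Adjusted pace = 369 * 1.3102
= 483.46 sec/km

483.46 s/km


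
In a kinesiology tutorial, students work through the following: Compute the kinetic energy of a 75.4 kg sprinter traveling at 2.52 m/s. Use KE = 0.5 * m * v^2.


Velocity squared = 6.3504
KE = 0.5 * 75.4 * 6.3504 = 239.41 J

239.41 J


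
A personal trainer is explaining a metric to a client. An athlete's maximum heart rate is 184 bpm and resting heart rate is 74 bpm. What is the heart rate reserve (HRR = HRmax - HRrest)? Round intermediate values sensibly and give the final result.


HRR = HRmax - HRrest
= 184 - 74
= 110 bpm

110 bpm


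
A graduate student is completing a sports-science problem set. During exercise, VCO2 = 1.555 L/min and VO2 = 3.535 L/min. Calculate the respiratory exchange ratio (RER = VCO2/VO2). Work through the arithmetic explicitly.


RER = VCO2 / VO2
= 1.555 / 3.535
= 0.4399

0.4399


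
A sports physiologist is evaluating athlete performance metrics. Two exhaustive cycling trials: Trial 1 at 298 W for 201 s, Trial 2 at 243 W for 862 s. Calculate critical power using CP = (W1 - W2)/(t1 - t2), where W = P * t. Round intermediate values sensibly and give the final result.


W1 = 298 * 201 = 59898 J
W2 = 243 * 862 = 209466 J
CP = (59898 - 209466) / (201 - 862)
= -149568 / -661
= 226.28 W

226.28 W


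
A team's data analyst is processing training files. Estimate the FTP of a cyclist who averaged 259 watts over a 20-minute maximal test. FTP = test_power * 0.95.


FTP = 259 * 0.95 = 246.05 W

246.05 W


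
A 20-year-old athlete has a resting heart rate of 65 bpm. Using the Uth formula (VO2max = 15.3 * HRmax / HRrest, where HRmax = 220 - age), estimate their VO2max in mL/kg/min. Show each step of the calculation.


HRmax = 220 - 20 = 200 bpm
Ratio = HRmax / HRrest = 200 / 65 = 3.0769
VO2max = 15.3 * 3.0769 = 47.08 mL/kg/min

47.08 mL/kg/min


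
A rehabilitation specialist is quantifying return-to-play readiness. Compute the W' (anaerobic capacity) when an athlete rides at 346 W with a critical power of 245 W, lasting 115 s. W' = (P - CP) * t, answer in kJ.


Above-CP power = 101 W
Duration = 115 s
W' = 101 * 115 = 11615 J
Convert: 11615 / 1000 = 11.615 kJ

11.615 kJ


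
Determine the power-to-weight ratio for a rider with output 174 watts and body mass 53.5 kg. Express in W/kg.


P/W = 174 / 53.5 = 3.252 W/kg

3.252 W/kg


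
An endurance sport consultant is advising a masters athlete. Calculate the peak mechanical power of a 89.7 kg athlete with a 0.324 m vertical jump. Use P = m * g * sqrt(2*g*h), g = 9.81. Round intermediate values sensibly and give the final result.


First, sqrt(2gh) = sqrt(2 * 9.81 * 0.324)
= sqrt(6.35688) = 2.521285 m/s
Power = 89.7 * 9.81 * 2.521285 = 2218.62 W

2218.62 W


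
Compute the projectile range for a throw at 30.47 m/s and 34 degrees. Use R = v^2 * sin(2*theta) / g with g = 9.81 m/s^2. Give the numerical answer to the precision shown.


Two times the angle = 68 degrees
sin(68) = 0.927184
R = 928.4209 * 0.927184 / 9.81 = 87.749 m

87.749 m


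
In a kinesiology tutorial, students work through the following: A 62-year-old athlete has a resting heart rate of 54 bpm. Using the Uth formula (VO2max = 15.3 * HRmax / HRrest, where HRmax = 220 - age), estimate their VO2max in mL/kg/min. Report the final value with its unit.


HRmax = 220 - 62 = 158 bpm
Ratio = HRmax / HRrest = 158 / 54 = 2.9259
VO2max = 15.3 * 2.9259 = 44.77 mL/kg/min

44.77 mL/kg/min


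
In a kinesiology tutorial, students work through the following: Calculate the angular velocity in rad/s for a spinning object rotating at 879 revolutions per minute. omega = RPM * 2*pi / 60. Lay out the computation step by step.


omega = RPM * 2*pi / 60
= 879 * 6.28318531 / 60
= 92.049 rad/s

92.049 rad/s
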